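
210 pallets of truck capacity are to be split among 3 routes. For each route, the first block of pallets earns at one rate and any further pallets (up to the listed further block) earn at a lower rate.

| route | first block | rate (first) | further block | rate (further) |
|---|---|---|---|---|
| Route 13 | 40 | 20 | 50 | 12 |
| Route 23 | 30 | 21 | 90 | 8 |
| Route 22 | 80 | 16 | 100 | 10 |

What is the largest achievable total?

3410

Treat each block as its own option and order by rate: Route 23/tier1 21 > Route 13/tier1 20 > Route 22/tier1 16 > Route 13/tier2 12 > Route 22/tier2 10 > Route 23/tier2 8.
Fill Route 23 tier1 block (30 at 21) — 180 left.
Route 13/tier1 (20): +40 — 140 left.
Fill Route 22 tier1 block (80 at 16) — 60 left.
Fill Route 13 tier2 block (50 at 12) — 10 left.
Route 22 tier2 at 10: only 10 left, fill 10.
Total = 21×30 + 20×40 + 16×80 + 12×50 + 10×10 = 3410.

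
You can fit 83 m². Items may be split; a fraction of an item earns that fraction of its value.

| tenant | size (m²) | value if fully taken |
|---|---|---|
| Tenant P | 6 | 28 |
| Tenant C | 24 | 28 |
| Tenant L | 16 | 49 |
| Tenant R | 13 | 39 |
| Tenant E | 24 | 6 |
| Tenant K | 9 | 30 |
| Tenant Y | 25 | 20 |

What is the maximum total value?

Best value per unit of size first: Tenant P 28/6≈4.67, Tenant K 30/9≈3.33, Tenant L 49/16≈3.06, Tenant R 39/13≈3, Tenant C 28/24≈1.17, Tenant Y 20/25≈0.8, Tenant E 6/24≈0.25.
All 6 m² of Tenant P fit (value 28) — 77 remain.
Take all of Tenant K (9 m², value 30) — 68 m² left.
Take all of Tenant L (16 m², value 49) — 52 m² left.
All 13 m² of Tenant R fit (value 39) — 39 remain.
Take all of Tenant C (24 m², value 28) — 15 m² left.
15 m² left: a 15/25 share of Tenant Y gives 20×15/25 = 12.
Total value = 186.

186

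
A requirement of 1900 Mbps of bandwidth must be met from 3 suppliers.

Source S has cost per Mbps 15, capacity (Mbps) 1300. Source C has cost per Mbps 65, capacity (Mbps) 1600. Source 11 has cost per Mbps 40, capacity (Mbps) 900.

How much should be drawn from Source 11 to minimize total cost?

Use suppliers in increasing cost order.
Source S at 15: take all 1300 Mbps — 600 still needed.
Take 600 from Source 11 at 40 to finish.
Source C: unused.

600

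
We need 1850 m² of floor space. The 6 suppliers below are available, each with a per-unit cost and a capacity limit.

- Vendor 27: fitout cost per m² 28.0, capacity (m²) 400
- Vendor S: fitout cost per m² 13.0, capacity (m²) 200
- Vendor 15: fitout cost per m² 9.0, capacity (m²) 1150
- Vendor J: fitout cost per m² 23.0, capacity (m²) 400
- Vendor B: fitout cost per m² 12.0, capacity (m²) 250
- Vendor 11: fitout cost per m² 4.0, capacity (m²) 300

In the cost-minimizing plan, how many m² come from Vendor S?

150

Cheapest first:
Vendor 11 (4.0): use full 300 → 1550 m² to go.
Vendor 15 at 9.0: take all 1150 m² → 400 still needed.
Vendor B (12.0): use full 250 → 150 m² to go.
Vendor S at 13.0: take 150 of its 200 → requirement met.
Vendor J, Vendor 27: unused.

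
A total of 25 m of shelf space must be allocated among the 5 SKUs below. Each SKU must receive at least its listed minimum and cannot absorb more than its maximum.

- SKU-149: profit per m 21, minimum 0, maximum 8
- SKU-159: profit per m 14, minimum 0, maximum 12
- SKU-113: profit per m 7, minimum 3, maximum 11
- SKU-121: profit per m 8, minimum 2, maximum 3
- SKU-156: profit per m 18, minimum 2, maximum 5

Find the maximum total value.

Meeting every minimum uses 0+0+3+2+2 = 7 m, leaving 18.
Rank by profit per m: SKU-149 21 > SKU-156 18 > SKU-159 14 > SKU-121 8 > SKU-113 7.
Give SKU-149 8 more to hit its cap of 8 — 10 left.
SKU-156: +3 to 5 (cap) — 7 left.
SKU-159 has room for 12 more but only 7 remain, so it gets 7.
Total = 21×8 + 14×7 + 7×3 + 8×2 + 18×5 = 393.

393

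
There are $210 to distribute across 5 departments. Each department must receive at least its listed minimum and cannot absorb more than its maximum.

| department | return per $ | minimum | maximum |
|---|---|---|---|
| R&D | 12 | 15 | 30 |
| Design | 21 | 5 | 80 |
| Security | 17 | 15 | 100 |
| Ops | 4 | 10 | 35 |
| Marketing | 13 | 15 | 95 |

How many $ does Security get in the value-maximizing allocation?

90

Meeting every minimum uses 15+5+15+10+15 = 60 $, leaving 150.
Highest return per $ first: Design 21 > Security 17 > Marketing 13 > R&D 12 > Ops 4.
Design takes 75 more to reach its cap of 80 → 75 left.
Security: +75 (room for 85) → 90. Pool exhausted.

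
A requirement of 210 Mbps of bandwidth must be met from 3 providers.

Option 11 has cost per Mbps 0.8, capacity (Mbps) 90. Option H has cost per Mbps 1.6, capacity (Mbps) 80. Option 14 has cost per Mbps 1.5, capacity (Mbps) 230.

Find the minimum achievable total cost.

252

Use providers in increasing cost order.
Take 90 from Option 11 at 0.8 — need 120 more.
Option 14 at 1.5: take 120 of its 230 — requirement met.
Option H: unused.
Cost = 90×0.8 + 120×1.5 = 252.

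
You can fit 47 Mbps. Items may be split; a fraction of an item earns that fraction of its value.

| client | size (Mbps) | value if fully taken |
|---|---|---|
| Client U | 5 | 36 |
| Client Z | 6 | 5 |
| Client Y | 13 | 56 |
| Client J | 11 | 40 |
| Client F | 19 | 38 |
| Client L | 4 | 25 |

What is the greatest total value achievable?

185

Rank by value-to-size ratio: Client U 36/5≈7.2, Client L 25/4≈6.25, Client Y 56/13≈4.31, Client J 40/11≈3.64, Client F 38/19≈2, Client Z 5/6≈0.833.
Take all of Client U (5 Mbps, value 36) ; 42 Mbps left.
Take all of Client L (4 Mbps, value 25) ; 38 Mbps left.
Client Y: take in full, 13 Mbps for value 56 ; 25 left.
Take all of Client J (11 Mbps, value 40) ; 14 Mbps left.
Fill the last 14 Mbps with part of Client F: 14/19 of it earns 28.
Total value = 185.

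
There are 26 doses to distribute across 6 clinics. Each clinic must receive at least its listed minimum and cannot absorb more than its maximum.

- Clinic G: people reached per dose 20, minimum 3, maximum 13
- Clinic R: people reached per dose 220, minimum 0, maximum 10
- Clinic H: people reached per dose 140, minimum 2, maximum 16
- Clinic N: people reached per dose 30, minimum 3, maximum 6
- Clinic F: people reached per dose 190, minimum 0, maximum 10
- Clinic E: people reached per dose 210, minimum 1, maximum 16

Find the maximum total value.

Meeting every minimum uses 3+0+2+3+0+1 = 9 doses, leaving 17.
Order the clinics by people reached per dose: Clinic R 220 > Clinic E 210 > Clinic F 190 > Clinic H 140 > Clinic N 30 > Clinic G 20.
Clinic R: +10 to 10 (cap) → 7 left.
Only 7 left; Clinic E takes them to reach 8.
Total = 20×3 + 220×10 + 140×2 + 30×3 + 210×8 = 4310.

4310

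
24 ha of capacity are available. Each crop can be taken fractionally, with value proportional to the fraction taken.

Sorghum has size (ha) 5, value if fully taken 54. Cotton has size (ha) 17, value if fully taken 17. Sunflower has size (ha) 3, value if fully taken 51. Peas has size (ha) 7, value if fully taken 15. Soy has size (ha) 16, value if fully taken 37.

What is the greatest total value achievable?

142

Sort by value density: Sunflower 51/3≈17, Sorghum 54/5≈10.8, Soy 37/16≈2.31, Peas 15/7≈2.14, Cotton 17/17≈1.
Take all of Sunflower (3 ha, value 51) ; 21 ha left.
Take all of Sorghum (5 ha, value 54) ; 16 ha left.
All 16 ha of Soy fit (value 37) ; 0 remain.
Total value = 142.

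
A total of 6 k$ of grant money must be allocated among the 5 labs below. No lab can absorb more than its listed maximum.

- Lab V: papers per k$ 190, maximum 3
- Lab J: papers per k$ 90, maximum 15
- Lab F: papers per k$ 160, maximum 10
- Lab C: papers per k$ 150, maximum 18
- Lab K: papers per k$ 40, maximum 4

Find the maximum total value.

Order the labs by papers per k$: Lab V 190 > Lab F 160 > Lab C 150 > Lab J 90 > Lab K 40.
Lab V takes 3 to reach its cap of 3 → 3 left.
Lab F: +3 (room for 10) → 3. Pool exhausted.
Total = 190×3 + 160×3 = 1050.

1050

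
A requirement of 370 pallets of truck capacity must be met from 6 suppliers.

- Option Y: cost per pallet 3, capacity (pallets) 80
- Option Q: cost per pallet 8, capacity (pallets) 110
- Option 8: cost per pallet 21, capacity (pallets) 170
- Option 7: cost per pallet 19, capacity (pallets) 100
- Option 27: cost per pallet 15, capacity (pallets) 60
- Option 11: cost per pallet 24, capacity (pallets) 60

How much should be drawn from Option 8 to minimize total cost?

Fill from the cheapest supplier first.
Take 80 from Option Y at 3 ; need 290 more.
Option Q (8): use full 110 ; 180 pallets to go.
Take 60 from Option 27 at 15 ; need 120 more.
Take 100 from Option 7 at 19 ; need 20 more.
Option 8 at 21: take 20 of its 170 ; requirement met.
Option 11: unused.

20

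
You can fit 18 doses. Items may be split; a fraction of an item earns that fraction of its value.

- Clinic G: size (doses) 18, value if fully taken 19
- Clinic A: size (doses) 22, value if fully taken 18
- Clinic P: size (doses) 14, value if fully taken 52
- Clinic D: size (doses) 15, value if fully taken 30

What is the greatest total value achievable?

Sort by value density: Clinic P 52/14≈3.71, Clinic D 30/15≈2, Clinic G 19/18≈1.06, Clinic A 18/22≈0.818.
All 14 doses of Clinic P fit (value 52) ; 4 remain.
Only 4 doses remain; take 4/15 of Clinic D for value 30×4/15 = 8.
Total value = 60.

60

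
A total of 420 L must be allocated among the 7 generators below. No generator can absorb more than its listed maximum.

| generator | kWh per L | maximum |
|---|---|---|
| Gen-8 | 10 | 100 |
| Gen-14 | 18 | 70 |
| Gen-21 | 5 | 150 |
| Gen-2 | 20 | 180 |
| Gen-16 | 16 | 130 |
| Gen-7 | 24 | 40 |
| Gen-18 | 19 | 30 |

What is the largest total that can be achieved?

7990

Order the generators by kWh per L: Gen-7 24 > Gen-2 20 > Gen-18 19 > Gen-14 18 > Gen-16 16 > Gen-8 10 > Gen-21 5.
Gen-7 takes 40 to reach its cap of 40 → 380 left.
Gen-2 takes 180 to reach its cap of 180 → 200 left.
Gen-18 takes 30 to reach its cap of 30 → 170 left.
Give Gen-14 70 to hit its cap of 70 → 100 left.
Gen-16 has room for 130 but only 100 remain, so it gets 100.
Total = 18×70 + 20×180 + 16×100 + 24×40 + 19×30 = 7990.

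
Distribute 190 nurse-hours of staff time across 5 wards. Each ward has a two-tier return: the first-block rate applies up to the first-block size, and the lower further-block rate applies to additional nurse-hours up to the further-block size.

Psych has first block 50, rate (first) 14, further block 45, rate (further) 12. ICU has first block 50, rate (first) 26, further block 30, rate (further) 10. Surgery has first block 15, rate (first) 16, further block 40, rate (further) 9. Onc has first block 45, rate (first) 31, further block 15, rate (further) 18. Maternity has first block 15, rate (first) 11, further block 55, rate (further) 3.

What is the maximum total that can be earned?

Rank every tier by rate: Onc/tier1 31 > ICU/tier1 26 > Onc/tier2 18 > Surgery/tier1 16 > Psych/tier1 14 > Psych/tier2 12 > Maternity/tier1 11 > ICU/tier2 10 > Surgery/tier2 9 > Maternity/tier2 3.
Onc tier1 at 31: fill all 45 — 145 left.
Fill ICU tier1 block (50 at 26) — 95 left.
Onc tier2 at 18: fill all 15 — 80 left.
Surgery/tier1 (16): +15 — 65 left.
Psych/tier1 (14): +50 — 15 left.
Psych/tier2: +15 of 45 at 12; pool empty.
Total = 31×45 + 26×50 + 18×15 + 16×15 + 14×50 + 12×15 = 4085.

4085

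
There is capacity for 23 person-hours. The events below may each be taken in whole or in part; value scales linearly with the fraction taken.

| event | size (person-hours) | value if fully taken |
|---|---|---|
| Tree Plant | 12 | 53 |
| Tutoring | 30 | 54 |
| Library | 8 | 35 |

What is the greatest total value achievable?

Best value per unit of size first: Tree Plant 53/12≈4.42, Library 35/8≈4.38, Tutoring 54/30≈1.8.
All 12 person-hours of Tree Plant fit (value 53) — 11 remain.
Library: take in full, 8 person-hours for value 35 — 3 left.
3 person-hours left: a 3/30 share of Tutoring gives 54×3/30 = 5.4.
Total value = 93.4.

93.4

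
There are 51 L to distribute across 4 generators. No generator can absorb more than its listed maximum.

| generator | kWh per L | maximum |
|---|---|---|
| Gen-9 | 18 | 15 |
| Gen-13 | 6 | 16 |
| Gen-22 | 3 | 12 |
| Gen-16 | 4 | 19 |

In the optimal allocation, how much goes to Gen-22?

Order the generators by kWh per L: Gen-9 18 > Gen-13 6 > Gen-16 4 > Gen-22 3.
Give Gen-9 15 to hit its cap of 15 → 36 left.
Give Gen-13 16 to hit its cap of 16 → 20 left.
Gen-16: +19 to 19 (cap) → 1 left.
Only 1 left; Gen-22 takes them to reach 1.

1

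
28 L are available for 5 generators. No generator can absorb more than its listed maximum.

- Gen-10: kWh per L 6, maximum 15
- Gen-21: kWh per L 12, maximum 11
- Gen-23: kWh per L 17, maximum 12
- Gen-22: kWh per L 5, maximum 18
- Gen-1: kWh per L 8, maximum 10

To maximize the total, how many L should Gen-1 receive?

Highest kWh per L first: Gen-23 17 > Gen-21 12 > Gen-1 8 > Gen-10 6 > Gen-22 5.
Give Gen-23 12 to hit its cap of 12 ; 16 left.
Give Gen-21 11 to hit its cap of 11 ; 5 left.
Only 5 left; Gen-1 takes them to reach 5.

5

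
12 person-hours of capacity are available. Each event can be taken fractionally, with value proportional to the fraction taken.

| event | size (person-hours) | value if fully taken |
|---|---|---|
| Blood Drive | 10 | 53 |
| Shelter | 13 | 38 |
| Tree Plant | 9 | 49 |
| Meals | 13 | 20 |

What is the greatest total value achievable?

Best value per unit of size first: Tree Plant 49/9≈5.44, Blood Drive 53/10≈5.3, Shelter 38/13≈2.92, Meals 20/13≈1.54.
Take all of Tree Plant (9 person-hours, value 49) → 3 person-hours left.
Fill the last 3 person-hours with part of Blood Drive: 3/10 of it earns 15.9.
Total value = 64.9.

64.9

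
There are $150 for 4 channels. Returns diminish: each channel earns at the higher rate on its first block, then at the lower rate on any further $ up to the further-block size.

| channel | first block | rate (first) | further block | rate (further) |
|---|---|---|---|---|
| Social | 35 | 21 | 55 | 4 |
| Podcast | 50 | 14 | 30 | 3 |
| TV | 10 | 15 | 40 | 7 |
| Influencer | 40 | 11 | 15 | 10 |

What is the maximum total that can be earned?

Order all 8 blocks by rate: Social/tier1 21 > TV/tier1 15 > Podcast/tier1 14 > Influencer/tier1 11 > Influencer/tier2 10 > TV/tier2 7 > Social/tier2 4 > Podcast/tier2 3.
Fill Social tier1 block (35 at 21) → 115 left.
TV/tier1 (15): +10 → 105 left.
Podcast/tier1 (14): +50 → 55 left.
Influencer tier1 at 11: fill all 40 → 15 left.
Influencer/tier2 (10): +15 → 0 left.
Total = 21×35 + 15×10 + 14×50 + 11×40 + 10×15 = 2175.

2175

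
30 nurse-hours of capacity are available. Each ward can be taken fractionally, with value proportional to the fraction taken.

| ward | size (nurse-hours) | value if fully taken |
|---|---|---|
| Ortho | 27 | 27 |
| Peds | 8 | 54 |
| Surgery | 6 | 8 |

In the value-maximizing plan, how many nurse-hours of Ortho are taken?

16

Sort by value density: Peds 54/8≈6.75, Surgery 8/6≈1.33, Ortho 27/27≈1.
All 8 nurse-hours of Peds fit (value 54) ; 22 remain.
Surgery: take in full, 6 nurse-hours for value 8 ; 16 left.
Only 16 nurse-hours remain; take 16/27 of Ortho for value 27×16/27 = 16.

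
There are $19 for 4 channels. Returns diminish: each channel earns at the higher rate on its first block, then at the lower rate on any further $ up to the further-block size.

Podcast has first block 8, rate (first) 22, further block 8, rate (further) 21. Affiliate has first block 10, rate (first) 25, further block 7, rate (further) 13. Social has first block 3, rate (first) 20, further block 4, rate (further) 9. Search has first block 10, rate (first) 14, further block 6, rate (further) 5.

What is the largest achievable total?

447

Rank every tier by rate: Affiliate/first 25 > Podcast/first 22 > Podcast/second 21 > Social/first 20 > Search/first 14 > Affiliate/second 13 > Social/second 9 > Search/second 5.
Affiliate first at 25: fill all 10 ; 9 left.
Podcast/first (22): +8 ; 1 left.
1 remain; put them into Podcast second at 21.
Total = 25×10 + 22×8 + 21×1 = 447.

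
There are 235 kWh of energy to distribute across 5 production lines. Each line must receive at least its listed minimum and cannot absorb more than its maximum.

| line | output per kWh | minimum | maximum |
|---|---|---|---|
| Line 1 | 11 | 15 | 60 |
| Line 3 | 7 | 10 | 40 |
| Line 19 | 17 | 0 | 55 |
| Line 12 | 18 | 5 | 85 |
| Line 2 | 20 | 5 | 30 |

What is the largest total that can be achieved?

Meeting every minimum uses 15+10+0+5+5 = 35 kWh, leaving 200.
Order the production lines by output per kWh: Line 2 20 > Line 12 18 > Line 19 17 > Line 1 11 > Line 3 7.
Give Line 2 25 more to hit its cap of 30 ; 175 left.
Give Line 12 80 more to hit its cap of 85 ; 95 left.
Line 19: +55 to 55 (cap) ; 40 left.
Line 1 has room for 45 more but only 40 remain, so it gets 55.
Total = 11×55 + 7×10 + 17×55 + 18×85 + 20×30 = 3740.

3740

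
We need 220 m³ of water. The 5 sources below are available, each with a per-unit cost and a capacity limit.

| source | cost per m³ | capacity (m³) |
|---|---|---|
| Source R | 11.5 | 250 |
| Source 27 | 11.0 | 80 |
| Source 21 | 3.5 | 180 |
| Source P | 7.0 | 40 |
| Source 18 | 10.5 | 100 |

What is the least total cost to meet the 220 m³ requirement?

Fill from the cheapest source first.
Take 180 from Source 21 at 3.5 ; need 40 more.
Source P at 7.0: take all 40 m³ ; 0 still needed.
Source 18, Source 27, Source R: unused.
Cost = 180×3.5 + 40×7.0 = 910.

910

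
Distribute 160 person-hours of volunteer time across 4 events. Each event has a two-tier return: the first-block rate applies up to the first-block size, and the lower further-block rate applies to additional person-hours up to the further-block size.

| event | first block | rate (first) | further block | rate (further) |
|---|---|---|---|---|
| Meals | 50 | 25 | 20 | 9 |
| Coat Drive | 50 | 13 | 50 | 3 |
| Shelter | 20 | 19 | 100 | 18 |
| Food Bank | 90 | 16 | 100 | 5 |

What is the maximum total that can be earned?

Order all 8 blocks by rate: Meals/T1 25 > Shelter/T1 19 > Shelter/T2 18 > Food Bank/T1 16 > Coat Drive/T1 13 > Meals/T2 9 > Food Bank/T2 5 > Coat Drive/T2 3.
Fill Meals T1 block (50 at 25) — 110 left.
Shelter/T1 (19): +20 — 90 left.
Shelter/T2: +90 of 100 at 18; pool empty.
Total = 25×50 + 19×20 + 18×90 = 3250.

3250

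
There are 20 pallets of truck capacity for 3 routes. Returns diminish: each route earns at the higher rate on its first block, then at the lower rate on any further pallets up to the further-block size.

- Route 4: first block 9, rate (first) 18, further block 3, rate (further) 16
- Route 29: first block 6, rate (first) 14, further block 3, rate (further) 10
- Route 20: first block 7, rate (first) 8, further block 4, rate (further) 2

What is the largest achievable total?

314

Order all 6 blocks by rate: Route 4/T1 18 > Route 4/T2 16 > Route 29/T1 14 > Route 29/T2 10 > Route 20/T1 8 > Route 20/T2 2.
Route 4/T1 (18): +9 ; 11 left.
Route 4 T2 at 16: fill all 3 ; 8 left.
Route 29/T1 (14): +6 ; 2 left.
Route 29/T2: +2 of 3 at 10; pool empty.
Total = 18×9 + 16×3 + 14×6 + 10×2 = 314.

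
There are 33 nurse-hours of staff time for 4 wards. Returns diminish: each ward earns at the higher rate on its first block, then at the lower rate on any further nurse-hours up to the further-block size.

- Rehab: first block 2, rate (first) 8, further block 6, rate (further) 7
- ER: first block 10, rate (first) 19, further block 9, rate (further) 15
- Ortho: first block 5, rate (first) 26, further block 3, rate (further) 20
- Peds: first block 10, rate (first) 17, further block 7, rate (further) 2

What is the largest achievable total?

625

Order all 8 blocks by rate: Ortho/T1 26 > Ortho/T2 20 > ER/T1 19 > Peds/T1 17 > ER/T2 15 > Rehab/T1 8 > Rehab/T2 7 > Peds/T2 2.
Ortho T1 at 26: fill all 5 → 28 left.
Ortho/T2 (20): +3 → 25 left.
ER T1 at 19: fill all 10 → 15 left.
Peds T1 at 17: fill all 10 → 5 left.
5 remain; put them into ER T2 at 15.
Total = 26×5 + 20×3 + 19×10 + 17×10 + 15×5 = 625.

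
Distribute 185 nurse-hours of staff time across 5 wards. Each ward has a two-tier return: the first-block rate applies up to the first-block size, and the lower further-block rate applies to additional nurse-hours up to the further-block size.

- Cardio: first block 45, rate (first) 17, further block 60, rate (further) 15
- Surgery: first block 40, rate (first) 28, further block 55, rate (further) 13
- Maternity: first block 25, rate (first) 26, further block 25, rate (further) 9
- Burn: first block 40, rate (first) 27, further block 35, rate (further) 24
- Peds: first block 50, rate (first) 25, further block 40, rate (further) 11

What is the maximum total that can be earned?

Order all 10 blocks by rate: Surgery/tier1 28 > Burn/tier1 27 > Maternity/tier1 26 > Peds/tier1 25 > Burn/tier2 24 > Cardio/tier1 17 > Cardio/tier2 15 > Surgery/tier2 13 > Peds/tier2 11 > Maternity/tier2 9.
Fill Surgery tier1 block (40 at 28) ; 145 left.
Burn/tier1 (27): +40 ; 105 left.
Maternity tier1 at 26: fill all 25 ; 80 left.
Peds/tier1 (25): +50 ; 30 left.
30 remain; put them into Burn tier2 at 24.
Total = 28×40 + 27×40 + 26×25 + 25×50 + 24×30 = 4820.

4820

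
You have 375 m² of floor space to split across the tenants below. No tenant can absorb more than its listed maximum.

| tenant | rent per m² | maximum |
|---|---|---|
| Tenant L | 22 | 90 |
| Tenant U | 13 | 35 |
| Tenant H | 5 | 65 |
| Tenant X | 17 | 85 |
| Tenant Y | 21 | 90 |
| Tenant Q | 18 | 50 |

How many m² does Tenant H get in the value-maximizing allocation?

25

Rank by rent per m²: Tenant L 22 > Tenant Y 21 > Tenant Q 18 > Tenant X 17 > Tenant U 13 > Tenant H 5.
Tenant L takes 90 to reach its cap of 90 → 285 left.
Tenant Y takes 90 to reach its cap of 90 → 195 left.
Tenant Q: +50 to 50 (cap) → 145 left.
Tenant X: +85 to 85 (cap) → 60 left.
Give Tenant U 35 to hit its cap of 35 → 25 left.
Tenant H: +25 (room for 65) → 25. Pool exhausted.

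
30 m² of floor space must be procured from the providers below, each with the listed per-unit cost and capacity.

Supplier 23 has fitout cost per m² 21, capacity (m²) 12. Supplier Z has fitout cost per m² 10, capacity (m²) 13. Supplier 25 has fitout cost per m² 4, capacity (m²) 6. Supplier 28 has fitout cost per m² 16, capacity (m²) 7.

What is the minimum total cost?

350

Use providers in increasing cost order.
Take 6 from Supplier 25 at 4 ; need 24 more.
Supplier Z (10): use full 13 ; 11 m² to go.
Supplier 28 (16): use full 7 ; 4 m² to go.
Take 4 from Supplier 23 at 21 to finish.
Cost = 6×4 + 13×10 + 7×16 + 4×21 = 350.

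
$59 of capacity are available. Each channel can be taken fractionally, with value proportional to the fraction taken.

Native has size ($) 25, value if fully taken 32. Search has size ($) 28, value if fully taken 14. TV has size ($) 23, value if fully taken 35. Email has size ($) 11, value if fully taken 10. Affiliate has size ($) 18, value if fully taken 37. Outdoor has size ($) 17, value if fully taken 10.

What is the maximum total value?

Sort by value density: Affiliate 37/18≈2.06, TV 35/23≈1.52, Native 32/25≈1.28, Email 10/11≈0.909, Outdoor 10/17≈0.588, Search 14/28≈0.5.
Take all of Affiliate (18 $, value 37) ; 41 $ left.
TV: take in full, 23 $ for value 35 ; 18 left.
Fill the last 18 $ with part of Native: 18/25 of it earns 23.04.
Total value = 95.04.

95.04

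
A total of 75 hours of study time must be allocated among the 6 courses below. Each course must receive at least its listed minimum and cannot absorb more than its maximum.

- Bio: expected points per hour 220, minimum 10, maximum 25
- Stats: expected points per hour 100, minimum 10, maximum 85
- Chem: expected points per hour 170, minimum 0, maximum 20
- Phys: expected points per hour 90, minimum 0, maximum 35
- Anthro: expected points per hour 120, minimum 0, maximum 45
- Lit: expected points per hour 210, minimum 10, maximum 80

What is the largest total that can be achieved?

14900

Meeting every minimum uses 10+10+0+0+0+10 = 30 hours, leaving 45.
Order the courses by expected points per hour: Bio 220 > Lit 210 > Chem 170 > Anthro 120 > Stats 100 > Phys 90.
Bio: +15 to 25 (cap) → 30 left.
Lit has room for 70 more but only 30 remain, so it gets 40.
Total = 220×25 + 100×10 + 210×40 = 14900.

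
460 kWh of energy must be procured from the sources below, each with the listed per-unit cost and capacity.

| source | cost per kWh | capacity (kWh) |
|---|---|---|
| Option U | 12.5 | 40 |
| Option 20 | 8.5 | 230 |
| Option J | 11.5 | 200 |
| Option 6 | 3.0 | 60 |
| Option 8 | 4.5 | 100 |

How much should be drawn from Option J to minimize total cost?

Use sources in increasing cost order.
Take 60 from Option 6 at 3.0 ; need 400 more.
Option 8 at 4.5: take all 100 kWh ; 300 still needed.
Option 20 at 8.5: take all 230 kWh ; 70 still needed.
Option J (11.5): take the remaining 70 ; done.
Option U: unused.

70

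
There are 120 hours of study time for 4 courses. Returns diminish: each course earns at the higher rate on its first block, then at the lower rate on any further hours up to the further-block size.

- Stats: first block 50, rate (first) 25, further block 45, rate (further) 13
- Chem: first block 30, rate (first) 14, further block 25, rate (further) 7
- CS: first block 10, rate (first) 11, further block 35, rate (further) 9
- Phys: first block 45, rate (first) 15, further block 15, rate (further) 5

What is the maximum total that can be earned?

2275

Order all 8 blocks by rate: Stats/first 25 > Phys/first 15 > Chem/first 14 > Stats/second 13 > CS/first 11 > CS/second 9 > Chem/second 7 > Phys/second 5.
Fill Stats first block (50 at 25) ; 70 left.
Phys first at 15: fill all 45 ; 25 left.
Chem first at 14: only 25 left, fill 25.
Total = 25×50 + 15×45 + 14×25 = 2275.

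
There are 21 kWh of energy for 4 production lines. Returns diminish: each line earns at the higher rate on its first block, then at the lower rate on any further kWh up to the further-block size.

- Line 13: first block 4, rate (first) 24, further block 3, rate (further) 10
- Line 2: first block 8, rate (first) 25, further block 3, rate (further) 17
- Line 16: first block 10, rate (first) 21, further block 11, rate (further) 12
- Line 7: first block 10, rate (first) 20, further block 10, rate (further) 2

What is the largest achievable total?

Order all 8 blocks by rate: Line 2/tier1 25 > Line 13/tier1 24 > Line 16/tier1 21 > Line 7/tier1 20 > Line 2/tier2 17 > Line 16/tier2 12 > Line 13/tier2 10 > Line 7/tier2 2.
Line 2/tier1 (25): +8 → 13 left.
Fill Line 13 tier1 block (4 at 24) → 9 left.
9 remain; put them into Line 16 tier1 at 21.
Total = 25×8 + 24×4 + 21×9 = 485.

485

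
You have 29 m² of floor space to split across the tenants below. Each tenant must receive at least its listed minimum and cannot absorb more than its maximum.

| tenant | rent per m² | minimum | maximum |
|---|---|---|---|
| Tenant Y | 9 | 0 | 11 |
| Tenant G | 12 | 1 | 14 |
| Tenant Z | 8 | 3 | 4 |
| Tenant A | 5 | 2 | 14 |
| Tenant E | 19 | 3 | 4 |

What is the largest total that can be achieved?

Meeting every minimum uses 0+1+3+2+3 = 9 m², leaving 20.
Order the tenants by rent per m²: Tenant E 19 > Tenant G 12 > Tenant Y 9 > Tenant Z 8 > Tenant A 5.
Give Tenant E 1 more to hit its cap of 4 — 19 left.
Tenant G: +13 to 14 (cap) — 6 left.
Tenant Y has room for 11 more but only 6 remain, so it gets 6.
Total = 9×6 + 12×14 + 8×3 + 5×2 + 19×4 = 332.

332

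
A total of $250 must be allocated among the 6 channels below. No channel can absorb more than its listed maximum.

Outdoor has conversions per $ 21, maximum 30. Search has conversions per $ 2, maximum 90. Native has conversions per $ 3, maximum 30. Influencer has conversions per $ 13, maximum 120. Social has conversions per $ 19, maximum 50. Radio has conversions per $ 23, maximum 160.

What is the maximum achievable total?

5390

Rank by conversions per $: Radio 23 > Outdoor 21 > Social 19 > Influencer 13 > Native 3 > Search 2.
Radio: +160 to 160 (cap) → 90 left.
Give Outdoor 30 to hit its cap of 30 → 60 left.
Social: +50 to 50 (cap) → 10 left.
Only 10 left; Influencer takes them to reach 10.
Total = 21×30 + 13×10 + 19×50 + 23×160 = 5390.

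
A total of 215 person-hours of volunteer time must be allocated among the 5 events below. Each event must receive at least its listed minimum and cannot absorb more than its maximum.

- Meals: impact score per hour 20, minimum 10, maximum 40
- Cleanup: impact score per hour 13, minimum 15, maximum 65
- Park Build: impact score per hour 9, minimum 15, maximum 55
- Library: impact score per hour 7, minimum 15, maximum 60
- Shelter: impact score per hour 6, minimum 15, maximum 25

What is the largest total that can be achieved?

Meeting every minimum uses 10+15+15+15+15 = 70 person-hours, leaving 145.
Rank by impact score per hour: Meals 20 > Cleanup 13 > Park Build 9 > Library 7 > Shelter 6.
Meals takes 30 more to reach its cap of 40 → 115 left.
Give Cleanup 50 more to hit its cap of 65 → 65 left.
Park Build takes 40 more to reach its cap of 55 → 25 left.
Only 25 left; Library takes them to reach 40.
Total = 20×40 + 13×65 + 9×55 + 7×40 + 6×15 = 2510.

2510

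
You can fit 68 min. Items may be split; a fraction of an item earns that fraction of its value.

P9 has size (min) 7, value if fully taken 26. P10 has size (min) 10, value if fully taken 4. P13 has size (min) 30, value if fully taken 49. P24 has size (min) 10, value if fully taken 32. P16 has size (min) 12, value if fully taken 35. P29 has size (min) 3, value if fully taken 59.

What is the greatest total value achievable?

Sort by value density: P29 59/3≈19.7, P9 26/7≈3.71, P24 32/10≈3.2, P16 35/12≈2.92, P13 49/30≈1.63, P10 4/10≈0.4.
All 3 min of P29 fit (value 59) → 65 remain.
All 7 min of P9 fit (value 26) → 58 remain.
All 10 min of P24 fit (value 32) → 48 remain.
All 12 min of P16 fit (value 35) → 36 remain.
Take all of P13 (30 min, value 49) → 6 min left.
Only 6 min remain; take 6/10 of P10 for value 4×6/10 = 2.4.
Total value = 203.4.

203.4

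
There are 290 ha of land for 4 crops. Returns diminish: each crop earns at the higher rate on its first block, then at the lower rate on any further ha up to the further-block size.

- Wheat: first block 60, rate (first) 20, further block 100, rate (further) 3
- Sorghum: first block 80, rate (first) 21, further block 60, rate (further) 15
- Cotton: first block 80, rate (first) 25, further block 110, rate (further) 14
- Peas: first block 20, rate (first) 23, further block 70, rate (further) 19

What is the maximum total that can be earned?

Rank every tier by rate: Cotton/tier1 25 > Peas/tier1 23 > Sorghum/tier1 21 > Wheat/tier1 20 > Peas/tier2 19 > Sorghum/tier2 15 > Cotton/tier2 14 > Wheat/tier2 3.
Cotton/tier1 (25): +80 ; 210 left.
Peas/tier1 (23): +20 ; 190 left.
Fill Sorghum tier1 block (80 at 21) ; 110 left.
Wheat tier1 at 20: fill all 60 ; 50 left.
Peas/tier2: +50 of 70 at 19; pool empty.
Total = 25×80 + 23×20 + 21×80 + 20×60 + 19×50 = 6290.

6290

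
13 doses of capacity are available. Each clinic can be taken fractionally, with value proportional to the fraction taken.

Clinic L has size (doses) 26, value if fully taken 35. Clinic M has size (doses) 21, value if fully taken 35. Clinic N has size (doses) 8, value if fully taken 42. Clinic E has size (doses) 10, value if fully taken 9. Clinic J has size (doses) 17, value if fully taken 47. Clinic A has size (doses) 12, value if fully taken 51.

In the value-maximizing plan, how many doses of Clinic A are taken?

5

Best value per unit of size first: Clinic N 42/8≈5.25, Clinic A 51/12≈4.25, Clinic J 47/17≈2.76, Clinic M 35/21≈1.67, Clinic L 35/26≈1.35, Clinic E 9/10≈0.9.
All 8 doses of Clinic N fit (value 42) — 5 remain.
Only 5 doses remain; take 5/12 of Clinic A for value 51×5/12 = 21.25.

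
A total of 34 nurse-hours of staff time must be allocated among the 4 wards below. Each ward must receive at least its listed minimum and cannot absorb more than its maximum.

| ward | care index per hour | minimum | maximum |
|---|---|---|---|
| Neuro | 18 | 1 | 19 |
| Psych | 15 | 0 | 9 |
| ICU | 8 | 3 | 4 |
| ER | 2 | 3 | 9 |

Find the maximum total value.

507

Meeting every minimum uses 1+0+3+3 = 7 nurse-hours, leaving 27.
Order the wards by care index per hour: Neuro 18 > Psych 15 > ICU 8 > ER 2.
Neuro takes 18 more to reach its cap of 19 — 9 left.
Psych: +9 to 9 (cap) — 0 left.
Total = 18×19 + 15×9 + 8×3 + 2×3 = 507.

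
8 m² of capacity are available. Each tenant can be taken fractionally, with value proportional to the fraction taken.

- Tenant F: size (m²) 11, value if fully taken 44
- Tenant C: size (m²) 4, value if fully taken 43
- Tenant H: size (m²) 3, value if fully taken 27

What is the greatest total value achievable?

Best value per unit of size first: Tenant C 43/4≈10.8, Tenant H 27/3≈9, Tenant F 44/11≈4.
Take all of Tenant C (4 m², value 43) — 4 m² left.
Take all of Tenant H (3 m², value 27) — 1 m² left.
1 m² left: a 1/11 share of Tenant F gives 44×1/11 = 4.
Total value = 74.

74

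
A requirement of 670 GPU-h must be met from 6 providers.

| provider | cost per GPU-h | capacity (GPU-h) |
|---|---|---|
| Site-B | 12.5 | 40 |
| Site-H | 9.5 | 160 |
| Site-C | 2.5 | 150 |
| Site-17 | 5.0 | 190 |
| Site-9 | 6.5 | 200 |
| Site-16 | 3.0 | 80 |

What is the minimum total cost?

3340

Use providers in increasing cost order.
Site-C (2.5): use full 150 — 520 GPU-h to go.
Site-16 (3.0): use full 80 — 440 GPU-h to go.
Take 190 from Site-17 at 5.0 — need 250 more.
Site-9 (6.5): use full 200 — 50 GPU-h to go.
Site-H at 9.5: take 50 of its 160 — requirement met.
Site-B: unused.
Cost = 150×2.5 + 80×3.0 + 190×5.0 + 200×6.5 + 50×9.5 = 3340.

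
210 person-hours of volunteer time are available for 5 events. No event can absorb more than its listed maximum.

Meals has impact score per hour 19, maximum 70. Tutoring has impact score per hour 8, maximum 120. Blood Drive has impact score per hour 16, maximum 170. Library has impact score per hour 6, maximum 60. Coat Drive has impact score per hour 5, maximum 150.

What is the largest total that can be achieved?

Rank by impact score per hour: Meals 19 > Blood Drive 16 > Tutoring 8 > Library 6 > Coat Drive 5.
Meals takes 70 to reach its cap of 70 ; 140 left.
Blood Drive: +140 (room for 170) → 140. Pool exhausted.
Total = 19×70 + 16×140 = 3570.

3570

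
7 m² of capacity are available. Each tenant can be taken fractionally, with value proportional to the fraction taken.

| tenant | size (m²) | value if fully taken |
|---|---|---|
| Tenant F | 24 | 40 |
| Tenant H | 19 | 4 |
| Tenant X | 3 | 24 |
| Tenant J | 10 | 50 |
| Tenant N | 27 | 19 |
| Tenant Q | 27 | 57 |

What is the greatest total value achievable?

44

Sort by value density: Tenant X 24/3≈8, Tenant J 50/10≈5, Tenant Q 57/27≈2.11, Tenant F 40/24≈1.67, Tenant N 19/27≈0.704, Tenant H 4/19≈0.211.
Tenant X: take in full, 3 m² for value 24 → 4 left.
Fill the last 4 m² with part of Tenant J: 4/10 of it earns 20.
Total value = 44.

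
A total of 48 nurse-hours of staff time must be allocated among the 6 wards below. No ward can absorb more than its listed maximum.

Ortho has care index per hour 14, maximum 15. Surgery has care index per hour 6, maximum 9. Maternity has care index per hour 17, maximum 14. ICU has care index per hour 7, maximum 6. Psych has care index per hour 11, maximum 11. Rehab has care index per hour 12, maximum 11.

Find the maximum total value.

Highest care index per hour first: Maternity 17 > Ortho 14 > Rehab 12 > Psych 11 > ICU 7 > Surgery 6.
Maternity takes 14 to reach its cap of 14 → 34 left.
Give Ortho 15 to hit its cap of 15 → 19 left.
Give Rehab 11 to hit its cap of 11 → 8 left.
Psych has room for 11 but only 8 remain, so it gets 8.
Total = 14×15 + 17×14 + 11×8 + 12×11 = 668.

668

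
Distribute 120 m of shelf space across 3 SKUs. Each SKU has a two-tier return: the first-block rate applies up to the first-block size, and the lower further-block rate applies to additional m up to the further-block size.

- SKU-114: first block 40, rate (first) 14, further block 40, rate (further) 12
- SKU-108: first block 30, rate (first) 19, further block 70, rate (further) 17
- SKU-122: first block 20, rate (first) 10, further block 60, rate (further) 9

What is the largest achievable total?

2040

Treat each block as its own option and order by rate: SKU-108/first 19 > SKU-108/second 17 > SKU-114/first 14 > SKU-114/second 12 > SKU-122/first 10 > SKU-122/second 9.
SKU-108 first at 19: fill all 30 — 90 left.
SKU-108 second at 17: fill all 70 — 20 left.
SKU-114/first: +20 of 40 at 14; pool empty.
Total = 19×30 + 17×70 + 14×20 = 2040.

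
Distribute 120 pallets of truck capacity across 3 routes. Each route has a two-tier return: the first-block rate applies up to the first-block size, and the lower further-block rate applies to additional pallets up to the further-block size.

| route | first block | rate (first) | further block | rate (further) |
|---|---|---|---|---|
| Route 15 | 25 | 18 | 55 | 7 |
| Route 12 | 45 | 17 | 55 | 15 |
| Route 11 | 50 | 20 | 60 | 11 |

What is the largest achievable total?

2215

Order all 6 blocks by rate: Route 11/first 20 > Route 15/first 18 > Route 12/first 17 > Route 12/second 15 > Route 11/second 11 > Route 15/second 7.
Route 11 first at 20: fill all 50 ; 70 left.
Fill Route 15 first block (25 at 18) ; 45 left.
Route 12 first at 17: fill all 45 ; 0 left.
Total = 20×50 + 18×25 + 17×45 = 2215.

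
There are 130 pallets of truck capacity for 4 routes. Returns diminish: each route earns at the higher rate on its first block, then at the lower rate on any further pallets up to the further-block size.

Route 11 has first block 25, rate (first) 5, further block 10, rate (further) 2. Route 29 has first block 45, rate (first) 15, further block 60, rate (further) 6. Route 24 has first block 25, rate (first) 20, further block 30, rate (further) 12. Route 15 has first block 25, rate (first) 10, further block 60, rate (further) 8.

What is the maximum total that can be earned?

1825

Treat each block as its own option and order by rate: Route 24/first 20 > Route 29/first 15 > Route 24/second 12 > Route 15/first 10 > Route 15/second 8 > Route 29/second 6 > Route 11/first 5 > Route 11/second 2.
Route 24 first at 20: fill all 25 — 105 left.
Fill Route 29 first block (45 at 15) — 60 left.
Fill Route 24 second block (30 at 12) — 30 left.
Route 15/first (10): +25 — 5 left.
5 remain; put them into Route 15 second at 8.
Total = 20×25 + 15×45 + 12×30 + 10×25 + 8×5 = 1825.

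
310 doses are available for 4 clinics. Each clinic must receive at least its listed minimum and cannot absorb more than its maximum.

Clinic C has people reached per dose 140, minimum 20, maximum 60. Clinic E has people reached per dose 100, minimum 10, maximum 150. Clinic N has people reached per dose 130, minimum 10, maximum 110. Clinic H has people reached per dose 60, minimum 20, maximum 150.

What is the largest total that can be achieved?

Meeting every minimum uses 20+10+10+20 = 60 doses, leaving 250.
Rank by people reached per dose: Clinic C 140 > Clinic N 130 > Clinic E 100 > Clinic H 60.
Clinic C takes 40 more to reach its cap of 60 ; 210 left.
Clinic N takes 100 more to reach its cap of 110 ; 110 left.
Only 110 left; Clinic E takes them to reach 120.
Total = 140×60 + 100×120 + 130×110 + 60×20 = 35900.

35900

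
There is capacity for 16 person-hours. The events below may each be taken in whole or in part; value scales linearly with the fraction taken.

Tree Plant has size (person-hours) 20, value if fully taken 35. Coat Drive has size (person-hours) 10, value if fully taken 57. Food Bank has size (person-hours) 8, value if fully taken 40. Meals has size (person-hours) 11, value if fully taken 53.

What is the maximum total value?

87

Sort by value density: Coat Drive 57/10≈5.7, Food Bank 40/8≈5, Meals 53/11≈4.82, Tree Plant 35/20≈1.75.
All 10 person-hours of Coat Drive fit (value 57) → 6 remain.
6 person-hours left: a 6/8 share of Food Bank gives 40×6/8 = 30.
Total value = 87.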